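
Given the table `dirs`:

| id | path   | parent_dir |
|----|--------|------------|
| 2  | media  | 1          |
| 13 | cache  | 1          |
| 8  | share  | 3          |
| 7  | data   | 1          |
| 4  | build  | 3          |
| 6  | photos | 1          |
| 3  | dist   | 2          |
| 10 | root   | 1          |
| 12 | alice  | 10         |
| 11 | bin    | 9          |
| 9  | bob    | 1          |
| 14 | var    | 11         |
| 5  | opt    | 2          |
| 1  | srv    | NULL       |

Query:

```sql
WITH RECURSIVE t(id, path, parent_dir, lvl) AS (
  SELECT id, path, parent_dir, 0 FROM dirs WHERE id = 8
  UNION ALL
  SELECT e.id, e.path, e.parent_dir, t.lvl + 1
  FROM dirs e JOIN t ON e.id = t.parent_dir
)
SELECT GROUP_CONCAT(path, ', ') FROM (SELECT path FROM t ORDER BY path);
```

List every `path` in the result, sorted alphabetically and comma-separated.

dist, media, share, srv

Base: id=8 (share), parent_dir=3, lvl 0.
Iteration 1: join on id=3 -> dist (id 3, parent_dir=2, lvl 1).
Iteration 2: join on id=2 -> media (id 2, parent_dir=1, lvl 2).
Iteration 3: join on id=1 -> srv (id 1, parent_dir=NULL, lvl 3).
Iteration 4: parent_dir is NULL; no match; recursion stops.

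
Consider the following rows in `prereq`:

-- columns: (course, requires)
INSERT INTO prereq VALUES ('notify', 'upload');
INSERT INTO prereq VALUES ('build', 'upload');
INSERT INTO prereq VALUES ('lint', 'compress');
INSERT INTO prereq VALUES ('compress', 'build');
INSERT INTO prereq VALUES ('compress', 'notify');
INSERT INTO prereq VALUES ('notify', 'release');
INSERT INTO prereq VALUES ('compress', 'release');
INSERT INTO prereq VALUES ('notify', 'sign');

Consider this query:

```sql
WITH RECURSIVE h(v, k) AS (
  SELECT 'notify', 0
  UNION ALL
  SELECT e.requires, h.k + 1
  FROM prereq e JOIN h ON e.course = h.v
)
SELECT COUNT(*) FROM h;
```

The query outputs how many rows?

4

Base: (notify, k=0).
Iteration 1: edges from {notify} -> (release, k=1), (sign, k=1), (upload, k=1).
Iteration 2: no outgoing edges from {release,sign,upload}; recursion stops.
Total rows emitted: 4.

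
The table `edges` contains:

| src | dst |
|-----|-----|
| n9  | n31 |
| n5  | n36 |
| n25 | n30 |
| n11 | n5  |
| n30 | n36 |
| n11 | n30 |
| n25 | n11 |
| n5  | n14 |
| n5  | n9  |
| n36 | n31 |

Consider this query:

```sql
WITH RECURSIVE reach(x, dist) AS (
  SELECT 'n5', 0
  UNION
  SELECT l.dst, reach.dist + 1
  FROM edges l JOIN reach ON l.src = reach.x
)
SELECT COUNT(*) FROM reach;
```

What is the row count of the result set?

Base: (n5, dist=0).
Iteration 1: edges from {n5} -> (n14, dist=1), (n36, dist=1), (n9, dist=1).
Iteration 2: edges from {n14,n36,n9} -> (n31, dist=2). [UNION drops 1 duplicate row(s)]
Iteration 3: no outgoing edges from {n31}; recursion stops.
Total rows emitted: 5.

5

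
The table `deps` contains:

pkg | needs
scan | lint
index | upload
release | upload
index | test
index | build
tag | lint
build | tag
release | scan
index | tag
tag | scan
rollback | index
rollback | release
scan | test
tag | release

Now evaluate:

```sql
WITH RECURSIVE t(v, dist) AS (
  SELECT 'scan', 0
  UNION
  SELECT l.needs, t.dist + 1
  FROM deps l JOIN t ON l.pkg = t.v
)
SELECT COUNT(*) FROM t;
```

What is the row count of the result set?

3

Base: (scan, dist=0).
Iteration 1: edges from {scan} -> (lint, dist=1), (test, dist=1).
Iteration 2: no outgoing edges from {lint,test}; recursion stops.
Total rows emitted: 3.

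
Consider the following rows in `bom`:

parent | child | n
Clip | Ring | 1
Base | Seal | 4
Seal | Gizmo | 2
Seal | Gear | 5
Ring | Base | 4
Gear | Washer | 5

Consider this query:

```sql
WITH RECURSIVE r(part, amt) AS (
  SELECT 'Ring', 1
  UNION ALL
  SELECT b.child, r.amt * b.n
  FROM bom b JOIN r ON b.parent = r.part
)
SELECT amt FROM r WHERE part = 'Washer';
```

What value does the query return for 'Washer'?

400

Base: (Ring, amt=1).
Iteration 1: components of {Ring} -> Base = 1*4 = 4.
Iteration 2: components of {Base} -> Seal = 4*4 = 16.
Iteration 3: components of {Seal} -> Gear = 16*5 = 80, Gizmo = 16*2 = 32.
Iteration 4: components of {Gear,Gizmo} -> Washer = 80*5 = 400.
Iteration 5: no further components; recursion stops.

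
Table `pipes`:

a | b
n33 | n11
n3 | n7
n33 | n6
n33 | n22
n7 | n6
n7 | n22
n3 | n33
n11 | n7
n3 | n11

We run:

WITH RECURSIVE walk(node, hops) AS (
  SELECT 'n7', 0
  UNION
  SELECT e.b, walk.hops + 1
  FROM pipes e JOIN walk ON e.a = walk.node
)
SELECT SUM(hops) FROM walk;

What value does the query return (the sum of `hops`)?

Base: (n7, hops=0).
Iteration 1: edges from {n7} -> (n22, hops=1), (n6, hops=1).
Iteration 2: no outgoing edges from {n22,n6}; recursion stops.
SUM(hops) = 0 + 1 + 1 = 2.

2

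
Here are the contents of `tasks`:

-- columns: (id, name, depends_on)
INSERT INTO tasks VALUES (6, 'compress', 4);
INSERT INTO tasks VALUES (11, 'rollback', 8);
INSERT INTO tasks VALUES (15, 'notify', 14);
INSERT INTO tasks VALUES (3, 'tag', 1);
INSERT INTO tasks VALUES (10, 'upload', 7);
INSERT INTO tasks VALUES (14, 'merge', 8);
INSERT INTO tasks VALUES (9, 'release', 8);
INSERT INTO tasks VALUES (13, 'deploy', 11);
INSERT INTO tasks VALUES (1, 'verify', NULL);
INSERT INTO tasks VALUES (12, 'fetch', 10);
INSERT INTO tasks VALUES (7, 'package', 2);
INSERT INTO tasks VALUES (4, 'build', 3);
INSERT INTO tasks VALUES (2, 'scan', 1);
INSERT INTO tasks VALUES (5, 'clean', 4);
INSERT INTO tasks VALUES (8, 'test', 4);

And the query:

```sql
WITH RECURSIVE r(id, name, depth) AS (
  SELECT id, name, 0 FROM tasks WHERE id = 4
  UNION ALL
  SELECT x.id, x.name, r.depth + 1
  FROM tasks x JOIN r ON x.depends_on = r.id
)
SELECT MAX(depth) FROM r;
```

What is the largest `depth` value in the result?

3

Base: id=4 (build) at depth 0.
Iteration 1: rows with depends_on in {4} -> clean (id 5, depth 1), compress (id 6, depth 1), test (id 8, depth 1).
Iteration 2: rows with depends_on in {5,6,8} -> release (id 9, depth 2), rollback (id 11, depth 2), merge (id 14, depth 2).
Iteration 3: rows with depends_on in {9,11,14} -> deploy (id 13, depth 3), notify (id 15, depth 3).
Iteration 4: no rows with depends_on in {13,15}; recursion stops.
depth values: 0, 1, 1, 1, 2, 2, 2, 3, 3; the maximum is 3.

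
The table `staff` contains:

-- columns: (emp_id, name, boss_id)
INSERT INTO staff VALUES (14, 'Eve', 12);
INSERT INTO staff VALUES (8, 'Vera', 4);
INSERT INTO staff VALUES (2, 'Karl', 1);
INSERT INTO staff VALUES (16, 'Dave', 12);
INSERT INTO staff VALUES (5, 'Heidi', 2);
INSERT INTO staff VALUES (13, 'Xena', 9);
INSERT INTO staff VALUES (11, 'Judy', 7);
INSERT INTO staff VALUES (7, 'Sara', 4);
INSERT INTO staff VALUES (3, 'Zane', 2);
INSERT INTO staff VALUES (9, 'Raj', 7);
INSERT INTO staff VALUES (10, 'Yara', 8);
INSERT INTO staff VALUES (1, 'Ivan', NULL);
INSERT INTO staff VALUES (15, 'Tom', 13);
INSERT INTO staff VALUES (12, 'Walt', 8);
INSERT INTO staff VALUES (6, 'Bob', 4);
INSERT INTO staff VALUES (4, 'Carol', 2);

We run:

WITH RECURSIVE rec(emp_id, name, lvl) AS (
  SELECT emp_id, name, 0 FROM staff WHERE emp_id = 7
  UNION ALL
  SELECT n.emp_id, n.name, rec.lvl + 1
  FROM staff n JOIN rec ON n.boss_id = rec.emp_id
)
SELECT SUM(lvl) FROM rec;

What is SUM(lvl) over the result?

7

Base: emp_id=7 (Sara) at lvl 0.
Iteration 1: rows with boss_id in {7} -> Raj (id 9, lvl 1), Judy (id 11, lvl 1).
Iteration 2: rows with boss_id in {9,11} -> Xena (id 13, lvl 2).
Iteration 3: rows with boss_id in {13} -> Tom (id 15, lvl 3).
Iteration 4: no rows with boss_id in {15}; recursion stops.
SUM(lvl) = 0 + 1 + 1 + 2 + 3 = 7.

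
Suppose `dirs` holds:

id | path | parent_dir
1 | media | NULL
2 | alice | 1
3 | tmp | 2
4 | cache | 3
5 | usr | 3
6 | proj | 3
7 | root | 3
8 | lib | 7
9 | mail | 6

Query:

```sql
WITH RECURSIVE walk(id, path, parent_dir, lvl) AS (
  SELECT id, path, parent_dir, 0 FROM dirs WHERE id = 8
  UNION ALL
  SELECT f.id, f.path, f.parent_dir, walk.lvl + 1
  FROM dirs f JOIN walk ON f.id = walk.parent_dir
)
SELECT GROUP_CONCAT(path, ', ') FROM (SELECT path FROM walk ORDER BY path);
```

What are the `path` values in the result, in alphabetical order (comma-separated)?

alice, lib, media, root, tmp

Base: id=8 (lib), parent_dir=7, lvl 0.
Iteration 1: join on id=7 -> root (id 7, parent_dir=3, lvl 1).
Iteration 2: join on id=3 -> tmp (id 3, parent_dir=2, lvl 2).
Iteration 3: join on id=2 -> alice (id 2, parent_dir=1, lvl 3).
Iteration 4: join on id=1 -> media (id 1, parent_dir=NULL, lvl 4).
Iteration 5: parent_dir is NULL; no match; recursion stops.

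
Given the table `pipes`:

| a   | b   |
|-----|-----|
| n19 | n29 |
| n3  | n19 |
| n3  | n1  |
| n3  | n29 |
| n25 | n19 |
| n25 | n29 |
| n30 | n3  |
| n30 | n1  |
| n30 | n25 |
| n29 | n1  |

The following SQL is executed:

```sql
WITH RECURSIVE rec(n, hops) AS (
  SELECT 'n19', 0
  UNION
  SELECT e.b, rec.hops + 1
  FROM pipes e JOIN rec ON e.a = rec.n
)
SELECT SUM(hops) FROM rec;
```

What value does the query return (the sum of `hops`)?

3

Base: (n19, hops=0).
Iteration 1: edges from {n19} -> (n29, hops=1).
Iteration 2: edges from {n29} -> (n1, hops=2).
Iteration 3: no outgoing edges from {n1}; recursion stops.
SUM(hops) = 0 + 1 + 2 = 3.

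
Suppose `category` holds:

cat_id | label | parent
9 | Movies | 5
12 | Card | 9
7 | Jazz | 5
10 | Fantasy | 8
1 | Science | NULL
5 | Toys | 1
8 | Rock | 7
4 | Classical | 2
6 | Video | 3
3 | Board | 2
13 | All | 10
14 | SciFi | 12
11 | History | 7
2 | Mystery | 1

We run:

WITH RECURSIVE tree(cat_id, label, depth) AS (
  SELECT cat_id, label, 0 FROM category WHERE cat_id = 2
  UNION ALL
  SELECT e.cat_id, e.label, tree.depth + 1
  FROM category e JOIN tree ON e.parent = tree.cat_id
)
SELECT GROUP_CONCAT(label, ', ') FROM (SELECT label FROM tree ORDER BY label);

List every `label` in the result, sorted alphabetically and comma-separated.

Base: cat_id=2 (Mystery) at depth 0.
Iteration 1: rows with parent in {2} -> Board (id 3, depth 1), Classical (id 4, depth 1).
Iteration 2: rows with parent in {3,4} -> Video (id 6, depth 2).
Iteration 3: no rows with parent in {6}; recursion stops.

Board, Classical, Mystery, Video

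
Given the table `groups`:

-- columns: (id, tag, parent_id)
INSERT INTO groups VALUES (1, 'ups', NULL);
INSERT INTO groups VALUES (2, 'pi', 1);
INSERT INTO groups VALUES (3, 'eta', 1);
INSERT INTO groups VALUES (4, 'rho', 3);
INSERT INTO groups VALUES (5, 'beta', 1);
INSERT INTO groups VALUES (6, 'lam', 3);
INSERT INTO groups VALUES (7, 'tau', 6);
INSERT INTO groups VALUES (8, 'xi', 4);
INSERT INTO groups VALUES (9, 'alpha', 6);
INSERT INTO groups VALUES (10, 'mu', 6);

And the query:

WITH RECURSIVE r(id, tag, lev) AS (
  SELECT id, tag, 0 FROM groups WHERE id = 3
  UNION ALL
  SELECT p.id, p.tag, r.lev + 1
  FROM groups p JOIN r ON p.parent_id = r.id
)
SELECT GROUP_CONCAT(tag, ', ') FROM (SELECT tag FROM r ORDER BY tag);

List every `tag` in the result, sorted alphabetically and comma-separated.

Base: id=3 (eta) at lev 0.
Iteration 1: rows with parent_id in {3} -> rho (id 4, lev 1), lam (id 6, lev 1).
Iteration 2: rows with parent_id in {4,6} -> tau (id 7, lev 2), xi (id 8, lev 2), alpha (id 9, lev 2), mu (id 10, lev 2).
Iteration 3: no rows with parent_id in {7,8,9,10}; recursion stops.

alpha, eta, lam, mu, rho, tau, xi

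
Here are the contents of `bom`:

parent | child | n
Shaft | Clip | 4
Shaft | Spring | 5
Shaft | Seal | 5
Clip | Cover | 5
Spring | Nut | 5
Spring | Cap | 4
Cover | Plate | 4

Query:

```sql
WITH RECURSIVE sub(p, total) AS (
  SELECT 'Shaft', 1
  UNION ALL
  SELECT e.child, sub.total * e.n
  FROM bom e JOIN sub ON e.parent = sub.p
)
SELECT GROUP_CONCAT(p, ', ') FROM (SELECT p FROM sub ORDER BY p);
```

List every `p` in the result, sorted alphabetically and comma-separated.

Cap, Clip, Cover, Nut, Plate, Seal, Shaft, Spring

Base: (Shaft, total=1).
Iteration 1: components of {Shaft} -> Clip = 1*4 = 4, Seal = 1*5 = 5, Spring = 1*5 = 5.
Iteration 2: components of {Clip,Seal,Spring} -> Cap = 5*4 = 20, Cover = 4*5 = 20, Nut = 5*5 = 25.
Iteration 3: components of {Cap,Cover,Nut} -> Plate = 20*4 = 80.
Iteration 4: no further components; recursion stops.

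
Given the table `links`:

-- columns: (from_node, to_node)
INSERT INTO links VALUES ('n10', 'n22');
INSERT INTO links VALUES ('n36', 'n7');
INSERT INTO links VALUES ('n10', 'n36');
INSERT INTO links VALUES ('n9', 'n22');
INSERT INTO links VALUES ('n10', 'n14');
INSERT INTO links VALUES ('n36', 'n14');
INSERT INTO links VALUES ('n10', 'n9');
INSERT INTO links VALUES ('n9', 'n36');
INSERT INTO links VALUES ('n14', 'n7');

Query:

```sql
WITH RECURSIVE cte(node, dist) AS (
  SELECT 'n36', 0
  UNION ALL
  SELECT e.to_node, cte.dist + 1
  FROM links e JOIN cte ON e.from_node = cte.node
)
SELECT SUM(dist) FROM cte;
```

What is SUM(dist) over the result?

Base: (n36, dist=0).
Iteration 1: edges from {n36} -> (n14, dist=1), (n7, dist=1).
Iteration 2: edges from {n14,n7} -> (n7, dist=2).
Iteration 3: no outgoing edges from {n7}; recursion stops.
SUM(dist) = 0 + 1 + 1 + 2 = 4.

4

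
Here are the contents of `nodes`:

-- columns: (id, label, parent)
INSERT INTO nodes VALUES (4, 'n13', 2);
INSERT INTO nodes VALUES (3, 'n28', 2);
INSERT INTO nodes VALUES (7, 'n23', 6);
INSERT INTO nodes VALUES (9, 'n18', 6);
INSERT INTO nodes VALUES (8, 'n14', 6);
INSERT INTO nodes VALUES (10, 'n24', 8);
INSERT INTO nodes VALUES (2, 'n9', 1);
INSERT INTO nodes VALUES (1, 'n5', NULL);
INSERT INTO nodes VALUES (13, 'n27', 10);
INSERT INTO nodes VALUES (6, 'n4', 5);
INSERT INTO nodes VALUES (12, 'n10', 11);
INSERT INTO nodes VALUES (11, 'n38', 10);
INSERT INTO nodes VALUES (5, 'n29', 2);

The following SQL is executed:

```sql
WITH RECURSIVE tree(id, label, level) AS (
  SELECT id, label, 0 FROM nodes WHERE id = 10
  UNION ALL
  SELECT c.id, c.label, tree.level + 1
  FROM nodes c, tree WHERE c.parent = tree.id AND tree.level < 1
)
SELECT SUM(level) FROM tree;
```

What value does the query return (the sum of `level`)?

Base: id=10 (n24) at level 0.
Iteration 1: rows with parent in {10} -> n38 (id 11, level 1), n27 (id 13, level 1).
Iteration 2: level < 1 fails for all current rows; recursion stops.
SUM(level) = 0 + 1 + 1 = 2.

2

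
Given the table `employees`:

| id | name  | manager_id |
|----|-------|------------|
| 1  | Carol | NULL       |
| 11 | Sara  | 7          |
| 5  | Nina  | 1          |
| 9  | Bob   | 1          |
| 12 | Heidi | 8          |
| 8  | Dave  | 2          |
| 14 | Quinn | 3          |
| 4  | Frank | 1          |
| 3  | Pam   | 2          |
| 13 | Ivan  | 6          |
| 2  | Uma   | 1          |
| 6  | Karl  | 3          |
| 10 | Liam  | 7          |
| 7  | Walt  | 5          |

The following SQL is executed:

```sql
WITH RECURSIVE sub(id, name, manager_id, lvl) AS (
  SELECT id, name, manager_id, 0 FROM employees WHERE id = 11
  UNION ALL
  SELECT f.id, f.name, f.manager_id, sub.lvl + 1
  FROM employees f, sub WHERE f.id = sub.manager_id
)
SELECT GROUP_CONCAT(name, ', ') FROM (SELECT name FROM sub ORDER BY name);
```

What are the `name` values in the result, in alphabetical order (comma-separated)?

Carol, Nina, Sara, Walt

Base: id=11 (Sara), manager_id=7, lvl 0.
Iteration 1: join on id=7 -> Walt (id 7, manager_id=5, lvl 1).
Iteration 2: join on id=5 -> Nina (id 5, manager_id=1, lvl 2).
Iteration 3: join on id=1 -> Carol (id 1, manager_id=NULL, lvl 3).
Iteration 4: manager_id is NULL; no match; recursion stops.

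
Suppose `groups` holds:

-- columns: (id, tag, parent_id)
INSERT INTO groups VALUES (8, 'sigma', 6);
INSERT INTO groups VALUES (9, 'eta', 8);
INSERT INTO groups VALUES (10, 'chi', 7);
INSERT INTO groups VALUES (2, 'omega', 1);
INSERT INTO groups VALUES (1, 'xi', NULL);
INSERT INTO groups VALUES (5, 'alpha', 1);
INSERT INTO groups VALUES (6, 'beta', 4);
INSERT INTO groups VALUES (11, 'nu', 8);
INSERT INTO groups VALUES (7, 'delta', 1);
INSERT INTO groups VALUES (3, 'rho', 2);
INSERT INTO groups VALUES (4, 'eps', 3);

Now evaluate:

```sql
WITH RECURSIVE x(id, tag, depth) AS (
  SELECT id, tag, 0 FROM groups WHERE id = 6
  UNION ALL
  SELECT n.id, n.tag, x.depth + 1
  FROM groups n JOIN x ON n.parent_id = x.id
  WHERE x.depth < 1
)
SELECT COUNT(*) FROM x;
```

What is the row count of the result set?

Base: id=6 (beta) at depth 0.
Iteration 1: rows with parent_id in {6} -> sigma (id 8, depth 1).
Iteration 2: depth < 1 fails for all current rows; recursion stops.
Total rows emitted: 2.

2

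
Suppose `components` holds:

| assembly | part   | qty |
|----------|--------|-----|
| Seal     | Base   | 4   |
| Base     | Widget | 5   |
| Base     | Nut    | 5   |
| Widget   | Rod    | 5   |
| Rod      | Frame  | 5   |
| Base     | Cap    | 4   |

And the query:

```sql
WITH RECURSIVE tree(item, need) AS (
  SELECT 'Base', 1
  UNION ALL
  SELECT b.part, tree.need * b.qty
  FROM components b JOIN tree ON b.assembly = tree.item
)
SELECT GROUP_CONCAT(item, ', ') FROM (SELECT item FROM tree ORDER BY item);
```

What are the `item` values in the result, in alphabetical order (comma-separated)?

Base: (Base, need=1).
Iteration 1: components of {Base} -> Cap = 1*4 = 4, Nut = 1*5 = 5, Widget = 1*5 = 5.
Iteration 2: components of {Cap,Nut,Widget} -> Rod = 5*5 = 25.
Iteration 3: components of {Rod} -> Frame = 25*5 = 125.
Iteration 4: no further components; recursion stops.

Base, Cap, Frame, Nut, Rod, Widget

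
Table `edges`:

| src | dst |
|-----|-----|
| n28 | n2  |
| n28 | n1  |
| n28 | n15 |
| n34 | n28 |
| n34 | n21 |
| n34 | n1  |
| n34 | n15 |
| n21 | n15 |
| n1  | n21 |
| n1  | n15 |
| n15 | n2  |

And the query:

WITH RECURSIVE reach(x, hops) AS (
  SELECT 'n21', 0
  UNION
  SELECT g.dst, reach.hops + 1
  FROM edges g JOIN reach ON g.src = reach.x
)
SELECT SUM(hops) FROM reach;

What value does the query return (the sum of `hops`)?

Base: (n21, hops=0).
Iteration 1: edges from {n21} -> (n15, hops=1).
Iteration 2: edges from {n15} -> (n2, hops=2).
Iteration 3: no outgoing edges from {n2}; recursion stops.
SUM(hops) = 0 + 1 + 2 = 3.

3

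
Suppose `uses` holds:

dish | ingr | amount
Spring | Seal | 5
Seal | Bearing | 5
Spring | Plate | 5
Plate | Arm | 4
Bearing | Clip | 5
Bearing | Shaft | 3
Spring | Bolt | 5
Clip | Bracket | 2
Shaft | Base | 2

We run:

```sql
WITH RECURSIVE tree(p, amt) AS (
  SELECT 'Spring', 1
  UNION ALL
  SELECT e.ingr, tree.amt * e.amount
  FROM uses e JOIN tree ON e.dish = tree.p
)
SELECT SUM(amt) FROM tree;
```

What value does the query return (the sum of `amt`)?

Base: (Spring, amt=1).
Iteration 1: components of {Spring} -> Bolt = 1*5 = 5, Plate = 1*5 = 5, Seal = 1*5 = 5.
Iteration 2: components of {Bolt,Plate,Seal} -> Arm = 5*4 = 20, Bearing = 5*5 = 25.
Iteration 3: components of {Arm,Bearing} -> Clip = 25*5 = 125, Shaft = 25*3 = 75.
Iteration 4: components of {Clip,Shaft} -> Base = 75*2 = 150, Bracket = 125*2 = 250.
Iteration 5: no further components; recursion stops.
SUM(amt) = 1 + 5 + 5 + 5 + 25 + 20 + 125 + 75 + 250 + 150 = 661.

661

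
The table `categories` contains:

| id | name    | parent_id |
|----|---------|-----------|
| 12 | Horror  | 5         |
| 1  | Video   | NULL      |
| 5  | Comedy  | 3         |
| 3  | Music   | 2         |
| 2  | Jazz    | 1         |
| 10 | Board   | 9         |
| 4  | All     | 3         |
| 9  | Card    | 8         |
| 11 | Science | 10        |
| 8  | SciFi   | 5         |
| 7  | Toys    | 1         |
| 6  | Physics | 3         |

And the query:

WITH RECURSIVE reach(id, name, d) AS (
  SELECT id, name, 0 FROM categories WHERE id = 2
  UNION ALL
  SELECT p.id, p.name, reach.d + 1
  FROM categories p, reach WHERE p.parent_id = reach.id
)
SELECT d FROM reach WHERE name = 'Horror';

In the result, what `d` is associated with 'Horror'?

3

Base: id=2 (Jazz) at d 0.
Iteration 1: rows with parent_id in {2} -> Music (id 3, d 1).
Iteration 2: rows with parent_id in {3} -> All (id 4, d 2), Comedy (id 5, d 2), Physics (id 6, d 2).
Iteration 3: rows with parent_id in {4,5,6} -> SciFi (id 8, d 3), Horror (id 12, d 3).
Iteration 4: rows with parent_id in {8,12} -> Card (id 9, d 4).
Iteration 5: rows with parent_id in {9} -> Board (id 10, d 5).
Iteration 6: rows with parent_id in {10} -> Science (id 11, d 6).
Iteration 7: no rows with parent_id in {11}; recursion stops.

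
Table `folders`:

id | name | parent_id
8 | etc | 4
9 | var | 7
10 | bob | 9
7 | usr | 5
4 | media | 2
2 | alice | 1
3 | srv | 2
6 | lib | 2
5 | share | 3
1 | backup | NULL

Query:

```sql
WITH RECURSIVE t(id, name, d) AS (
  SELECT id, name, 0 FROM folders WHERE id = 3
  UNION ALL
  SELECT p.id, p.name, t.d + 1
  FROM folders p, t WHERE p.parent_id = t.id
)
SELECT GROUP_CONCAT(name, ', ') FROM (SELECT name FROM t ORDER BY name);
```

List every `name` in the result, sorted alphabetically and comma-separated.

Base: id=3 (srv) at d 0.
Iteration 1: rows with parent_id in {3} -> share (id 5, d 1).
Iteration 2: rows with parent_id in {5} -> usr (id 7, d 2).
Iteration 3: rows with parent_id in {7} -> var (id 9, d 3).
Iteration 4: rows with parent_id in {9} -> bob (id 10, d 4).
Iteration 5: no rows with parent_id in {10}; recursion stops.

bob, share, srv, usr, var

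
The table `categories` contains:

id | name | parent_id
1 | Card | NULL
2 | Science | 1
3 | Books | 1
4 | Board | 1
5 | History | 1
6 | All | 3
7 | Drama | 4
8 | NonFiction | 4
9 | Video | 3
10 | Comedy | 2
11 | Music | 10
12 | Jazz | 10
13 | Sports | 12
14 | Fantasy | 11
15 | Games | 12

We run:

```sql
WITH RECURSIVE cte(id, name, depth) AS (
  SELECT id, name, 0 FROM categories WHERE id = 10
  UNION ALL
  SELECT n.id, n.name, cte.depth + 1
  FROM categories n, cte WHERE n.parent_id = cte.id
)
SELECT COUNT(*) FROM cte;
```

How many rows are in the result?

6

Base: id=10 (Comedy) at depth 0.
Iteration 1: rows with parent_id in {10} -> Music (id 11, depth 1), Jazz (id 12, depth 1).
Iteration 2: rows with parent_id in {11,12} -> Sports (id 13, depth 2), Fantasy (id 14, depth 2), Games (id 15, depth 2).
Iteration 3: no rows with parent_id in {13,14,15}; recursion stops.
Total rows emitted: 6.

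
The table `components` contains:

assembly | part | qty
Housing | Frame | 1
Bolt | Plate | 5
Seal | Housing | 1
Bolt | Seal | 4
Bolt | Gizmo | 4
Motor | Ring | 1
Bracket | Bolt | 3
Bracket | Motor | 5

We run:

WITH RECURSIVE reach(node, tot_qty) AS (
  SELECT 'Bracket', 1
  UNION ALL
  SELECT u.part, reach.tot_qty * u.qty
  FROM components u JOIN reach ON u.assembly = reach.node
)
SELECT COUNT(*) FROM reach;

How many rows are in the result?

Base: (Bracket, tot_qty=1).
Iteration 1: components of {Bracket} -> Bolt = 1*3 = 3, Motor = 1*5 = 5.
Iteration 2: components of {Bolt,Motor} -> Gizmo = 3*4 = 12, Plate = 3*5 = 15, Ring = 5*1 = 5, Seal = 3*4 = 12.
Iteration 3: components of {Gizmo,Plate,Ring,Seal} -> Housing = 12*1 = 12.
Iteration 4: components of {Housing} -> Frame = 12*1 = 12.
Iteration 5: no further components; recursion stops.
Total rows emitted: 9.

9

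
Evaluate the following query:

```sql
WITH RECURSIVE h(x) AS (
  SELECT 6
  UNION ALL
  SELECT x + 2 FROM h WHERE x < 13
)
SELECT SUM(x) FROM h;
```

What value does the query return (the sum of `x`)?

50

Base: x=6.
Iteration 1: 6 < 13 holds -> x = 6 + 2 = 8.
Iteration 2: 8 < 13 holds -> x = 8 + 2 = 10.
Iteration 3: 10 < 13 holds -> x = 10 + 2 = 12.
Iteration 4: 12 < 13 holds -> x = 12 + 2 = 14.
Iteration 5: 14 < 13 fails; recursion stops.
SUM(x) = 6 + 8 + 10 + 12 + 14 = 50.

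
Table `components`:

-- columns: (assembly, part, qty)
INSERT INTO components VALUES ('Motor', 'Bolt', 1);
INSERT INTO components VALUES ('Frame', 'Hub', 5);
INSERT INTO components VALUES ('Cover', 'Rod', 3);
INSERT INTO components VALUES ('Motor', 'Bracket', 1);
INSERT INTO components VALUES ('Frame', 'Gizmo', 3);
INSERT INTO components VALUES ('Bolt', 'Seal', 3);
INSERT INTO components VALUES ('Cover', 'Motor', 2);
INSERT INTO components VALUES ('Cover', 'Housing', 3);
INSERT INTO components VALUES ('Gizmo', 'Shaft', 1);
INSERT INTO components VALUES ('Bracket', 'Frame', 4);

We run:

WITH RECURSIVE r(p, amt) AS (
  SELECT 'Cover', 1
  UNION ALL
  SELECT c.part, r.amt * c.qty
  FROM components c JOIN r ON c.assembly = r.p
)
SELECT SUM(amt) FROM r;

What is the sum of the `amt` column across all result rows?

Base: (Cover, amt=1).
Iteration 1: components of {Cover} -> Housing = 1*3 = 3, Motor = 1*2 = 2, Rod = 1*3 = 3.
Iteration 2: components of {Housing,Motor,Rod} -> Bolt = 2*1 = 2, Bracket = 2*1 = 2.
Iteration 3: components of {Bolt,Bracket} -> Frame = 2*4 = 8, Seal = 2*3 = 6.
Iteration 4: components of {Frame,Seal} -> Gizmo = 8*3 = 24, Hub = 8*5 = 40.
Iteration 5: components of {Gizmo,Hub} -> Shaft = 24*1 = 24.
Iteration 6: no further components; recursion stops.
SUM(amt) = 1 + 2 + 3 + 3 + 2 + 2 + 8 + 6 + 24 + 40 + 24 = 115.

115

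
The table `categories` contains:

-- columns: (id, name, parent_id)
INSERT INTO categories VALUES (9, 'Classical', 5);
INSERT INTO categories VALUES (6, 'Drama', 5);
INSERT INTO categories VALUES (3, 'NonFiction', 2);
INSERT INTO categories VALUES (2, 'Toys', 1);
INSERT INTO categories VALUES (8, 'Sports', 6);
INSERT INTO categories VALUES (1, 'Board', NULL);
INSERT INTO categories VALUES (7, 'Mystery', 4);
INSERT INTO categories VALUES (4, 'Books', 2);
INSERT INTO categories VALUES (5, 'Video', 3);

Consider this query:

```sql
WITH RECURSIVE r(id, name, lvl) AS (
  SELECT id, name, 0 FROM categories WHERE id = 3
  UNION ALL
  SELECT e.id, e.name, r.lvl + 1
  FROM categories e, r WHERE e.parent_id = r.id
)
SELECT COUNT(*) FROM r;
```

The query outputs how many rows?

Base: id=3 (NonFiction) at lvl 0.
Iteration 1: rows with parent_id in {3} -> Video (id 5, lvl 1).
Iteration 2: rows with parent_id in {5} -> Drama (id 6, lvl 2), Classical (id 9, lvl 2).
Iteration 3: rows with parent_id in {6,9} -> Sports (id 8, lvl 3).
Iteration 4: no rows with parent_id in {8}; recursion stops.
Total rows emitted: 5.

5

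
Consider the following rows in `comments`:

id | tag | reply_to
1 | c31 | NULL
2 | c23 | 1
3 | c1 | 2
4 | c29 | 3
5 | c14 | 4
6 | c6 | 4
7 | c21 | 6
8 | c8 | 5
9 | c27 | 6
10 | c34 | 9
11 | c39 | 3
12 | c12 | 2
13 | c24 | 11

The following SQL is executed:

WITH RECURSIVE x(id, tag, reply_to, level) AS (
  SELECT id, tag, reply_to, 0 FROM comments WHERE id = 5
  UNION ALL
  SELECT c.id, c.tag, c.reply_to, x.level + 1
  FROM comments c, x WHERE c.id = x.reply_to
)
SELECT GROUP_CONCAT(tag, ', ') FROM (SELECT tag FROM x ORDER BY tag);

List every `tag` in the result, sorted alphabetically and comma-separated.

c1, c14, c23, c29, c31

Base: id=5 (c14), reply_to=4, level 0.
Iteration 1: join on id=4 -> c29 (id 4, reply_to=3, level 1).
Iteration 2: join on id=3 -> c1 (id 3, reply_to=2, level 2).
Iteration 3: join on id=2 -> c23 (id 2, reply_to=1, level 3).
Iteration 4: join on id=1 -> c31 (id 1, reply_to=NULL, level 4).
Iteration 5: reply_to is NULL; no match; recursion stops.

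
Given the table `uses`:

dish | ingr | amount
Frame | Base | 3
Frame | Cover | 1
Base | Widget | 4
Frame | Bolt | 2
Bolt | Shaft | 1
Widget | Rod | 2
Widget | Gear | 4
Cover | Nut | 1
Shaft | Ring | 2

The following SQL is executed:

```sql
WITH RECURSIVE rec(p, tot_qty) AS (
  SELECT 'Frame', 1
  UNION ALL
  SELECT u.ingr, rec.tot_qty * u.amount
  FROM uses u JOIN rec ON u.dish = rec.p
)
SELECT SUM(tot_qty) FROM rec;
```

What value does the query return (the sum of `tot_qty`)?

98

Base: (Frame, tot_qty=1).
Iteration 1: components of {Frame} -> Base = 1*3 = 3, Bolt = 1*2 = 2, Cover = 1*1 = 1.
Iteration 2: components of {Base,Bolt,Cover} -> Nut = 1*1 = 1, Shaft = 2*1 = 2, Widget = 3*4 = 12.
Iteration 3: components of {Nut,Shaft,Widget} -> Gear = 12*4 = 48, Ring = 2*2 = 4, Rod = 12*2 = 24.
Iteration 4: no further components; recursion stops.
SUM(tot_qty) = 1 + 3 + 1 + 2 + 12 + 1 + 2 + 24 + 48 + 4 = 98.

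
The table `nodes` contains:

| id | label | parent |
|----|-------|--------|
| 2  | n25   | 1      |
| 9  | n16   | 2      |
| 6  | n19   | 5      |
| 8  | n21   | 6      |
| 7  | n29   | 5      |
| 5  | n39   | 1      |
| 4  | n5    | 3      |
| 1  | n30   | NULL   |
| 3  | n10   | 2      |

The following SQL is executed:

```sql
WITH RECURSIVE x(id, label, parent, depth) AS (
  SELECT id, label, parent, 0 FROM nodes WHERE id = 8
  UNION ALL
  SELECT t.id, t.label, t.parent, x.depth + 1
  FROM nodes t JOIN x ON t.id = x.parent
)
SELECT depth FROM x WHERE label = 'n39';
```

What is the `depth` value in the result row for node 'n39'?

Base: id=8 (n21), parent=6, depth 0.
Iteration 1: join on id=6 -> n19 (id 6, parent=5, depth 1).
Iteration 2: join on id=5 -> n39 (id 5, parent=1, depth 2).
Iteration 3: join on id=1 -> n30 (id 1, parent=NULL, depth 3).
Iteration 4: parent is NULL; no match; recursion stops.

2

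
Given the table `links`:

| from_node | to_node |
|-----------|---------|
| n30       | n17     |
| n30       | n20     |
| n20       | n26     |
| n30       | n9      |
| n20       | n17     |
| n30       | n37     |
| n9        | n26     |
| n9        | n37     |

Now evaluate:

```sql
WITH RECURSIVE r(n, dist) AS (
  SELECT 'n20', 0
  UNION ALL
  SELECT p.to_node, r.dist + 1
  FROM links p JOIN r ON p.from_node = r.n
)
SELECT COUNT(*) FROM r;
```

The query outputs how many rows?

Base: (n20, dist=0).
Iteration 1: edges from {n20} -> (n17, dist=1), (n26, dist=1).
Iteration 2: no outgoing edges from {n17,n26}; recursion stops.
Total rows emitted: 3.

3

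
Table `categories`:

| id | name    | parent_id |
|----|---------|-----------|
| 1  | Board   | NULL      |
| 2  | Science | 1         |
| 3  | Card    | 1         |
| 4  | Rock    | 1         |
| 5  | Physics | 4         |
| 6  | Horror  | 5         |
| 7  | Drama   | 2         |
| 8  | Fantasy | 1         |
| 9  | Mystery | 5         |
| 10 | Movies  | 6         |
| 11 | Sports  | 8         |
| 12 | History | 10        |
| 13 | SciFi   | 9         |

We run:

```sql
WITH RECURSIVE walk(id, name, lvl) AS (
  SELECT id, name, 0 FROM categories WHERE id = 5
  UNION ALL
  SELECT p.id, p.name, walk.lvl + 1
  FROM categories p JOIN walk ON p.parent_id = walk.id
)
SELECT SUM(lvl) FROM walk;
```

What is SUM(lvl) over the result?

Base: id=5 (Physics) at lvl 0.
Iteration 1: rows with parent_id in {5} -> Horror (id 6, lvl 1), Mystery (id 9, lvl 1).
Iteration 2: rows with parent_id in {6,9} -> Movies (id 10, lvl 2), SciFi (id 13, lvl 2).
Iteration 3: rows with parent_id in {10,13} -> History (id 12, lvl 3).
Iteration 4: no rows with parent_id in {12}; recursion stops.
SUM(lvl) = 0 + 1 + 1 + 2 + 2 + 3 = 9.

9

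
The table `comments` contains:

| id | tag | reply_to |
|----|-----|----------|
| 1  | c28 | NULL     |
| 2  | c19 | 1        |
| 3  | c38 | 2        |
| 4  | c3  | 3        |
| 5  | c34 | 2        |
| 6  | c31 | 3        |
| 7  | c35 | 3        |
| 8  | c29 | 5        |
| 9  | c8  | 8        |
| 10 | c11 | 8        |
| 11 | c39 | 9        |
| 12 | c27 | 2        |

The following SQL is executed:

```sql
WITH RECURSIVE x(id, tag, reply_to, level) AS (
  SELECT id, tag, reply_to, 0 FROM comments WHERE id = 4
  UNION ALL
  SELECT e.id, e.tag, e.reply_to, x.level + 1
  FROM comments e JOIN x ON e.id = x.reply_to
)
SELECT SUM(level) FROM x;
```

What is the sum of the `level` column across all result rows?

6

Base: id=4 (c3), reply_to=3, level 0.
Iteration 1: join on id=3 -> c38 (id 3, reply_to=2, level 1).
Iteration 2: join on id=2 -> c19 (id 2, reply_to=1, level 2).
Iteration 3: join on id=1 -> c28 (id 1, reply_to=NULL, level 3).
Iteration 4: reply_to is NULL; no match; recursion stops.
SUM(level) = 0 + 1 + 2 + 3 = 6.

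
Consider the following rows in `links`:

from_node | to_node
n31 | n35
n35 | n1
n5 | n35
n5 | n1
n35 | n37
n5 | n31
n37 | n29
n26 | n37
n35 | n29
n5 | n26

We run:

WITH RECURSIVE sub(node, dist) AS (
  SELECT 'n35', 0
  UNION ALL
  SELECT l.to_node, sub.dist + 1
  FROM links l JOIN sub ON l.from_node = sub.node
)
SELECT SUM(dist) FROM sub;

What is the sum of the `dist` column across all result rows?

5

Base: (n35, dist=0).
Iteration 1: edges from {n35} -> (n1, dist=1), (n29, dist=1), (n37, dist=1).
Iteration 2: edges from {n1,n29,n37} -> (n29, dist=2).
Iteration 3: no outgoing edges from {n29}; recursion stops.
SUM(dist) = 0 + 1 + 1 + 1 + 2 = 5.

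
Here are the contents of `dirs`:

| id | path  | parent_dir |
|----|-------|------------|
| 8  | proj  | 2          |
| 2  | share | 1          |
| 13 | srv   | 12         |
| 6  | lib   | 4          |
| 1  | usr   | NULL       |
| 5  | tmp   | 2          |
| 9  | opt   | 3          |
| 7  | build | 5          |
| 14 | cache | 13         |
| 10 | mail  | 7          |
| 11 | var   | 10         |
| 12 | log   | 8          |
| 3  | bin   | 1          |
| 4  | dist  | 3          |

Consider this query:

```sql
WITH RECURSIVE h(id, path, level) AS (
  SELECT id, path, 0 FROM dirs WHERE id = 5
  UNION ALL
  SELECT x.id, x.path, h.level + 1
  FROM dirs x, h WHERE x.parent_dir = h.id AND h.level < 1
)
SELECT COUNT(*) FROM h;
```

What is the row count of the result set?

Base: id=5 (tmp) at level 0.
Iteration 1: rows with parent_dir in {5} -> build (id 7, level 1).
Iteration 2: level < 1 fails for all current rows; recursion stops.
Total rows emitted: 2.

2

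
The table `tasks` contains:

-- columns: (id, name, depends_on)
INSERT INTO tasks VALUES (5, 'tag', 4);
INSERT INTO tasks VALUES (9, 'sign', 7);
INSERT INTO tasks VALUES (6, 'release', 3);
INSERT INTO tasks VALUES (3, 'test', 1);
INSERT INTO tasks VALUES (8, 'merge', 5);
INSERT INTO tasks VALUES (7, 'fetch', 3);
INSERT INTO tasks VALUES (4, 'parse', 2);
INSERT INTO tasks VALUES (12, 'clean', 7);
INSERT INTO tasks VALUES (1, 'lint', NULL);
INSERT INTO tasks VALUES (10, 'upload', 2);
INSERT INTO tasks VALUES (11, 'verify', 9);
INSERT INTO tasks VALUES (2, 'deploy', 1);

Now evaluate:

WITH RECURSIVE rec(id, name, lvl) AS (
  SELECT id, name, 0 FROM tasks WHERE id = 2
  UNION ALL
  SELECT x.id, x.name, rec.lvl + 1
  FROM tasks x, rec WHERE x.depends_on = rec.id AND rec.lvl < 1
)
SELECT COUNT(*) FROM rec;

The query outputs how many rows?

3

Base: id=2 (deploy) at lvl 0.
Iteration 1: rows with depends_on in {2} -> parse (id 4, lvl 1), upload (id 10, lvl 1).
Iteration 2: lvl < 1 fails for all current rows; recursion stops.
Total rows emitted: 3.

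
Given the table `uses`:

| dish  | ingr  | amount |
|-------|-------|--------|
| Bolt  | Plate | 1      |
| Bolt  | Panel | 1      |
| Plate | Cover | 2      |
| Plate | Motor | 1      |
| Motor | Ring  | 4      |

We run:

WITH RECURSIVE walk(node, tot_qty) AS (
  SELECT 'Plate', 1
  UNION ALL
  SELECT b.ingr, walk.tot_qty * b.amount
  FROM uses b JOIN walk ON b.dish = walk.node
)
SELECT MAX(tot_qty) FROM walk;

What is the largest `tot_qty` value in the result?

4

Base: (Plate, tot_qty=1).
Iteration 1: components of {Plate} -> Cover = 1*2 = 2, Motor = 1*1 = 1.
Iteration 2: components of {Cover,Motor} -> Ring = 1*4 = 4.
Iteration 3: no further components; recursion stops.
tot_qty values: 1, 2, 1, 4; the maximum is 4.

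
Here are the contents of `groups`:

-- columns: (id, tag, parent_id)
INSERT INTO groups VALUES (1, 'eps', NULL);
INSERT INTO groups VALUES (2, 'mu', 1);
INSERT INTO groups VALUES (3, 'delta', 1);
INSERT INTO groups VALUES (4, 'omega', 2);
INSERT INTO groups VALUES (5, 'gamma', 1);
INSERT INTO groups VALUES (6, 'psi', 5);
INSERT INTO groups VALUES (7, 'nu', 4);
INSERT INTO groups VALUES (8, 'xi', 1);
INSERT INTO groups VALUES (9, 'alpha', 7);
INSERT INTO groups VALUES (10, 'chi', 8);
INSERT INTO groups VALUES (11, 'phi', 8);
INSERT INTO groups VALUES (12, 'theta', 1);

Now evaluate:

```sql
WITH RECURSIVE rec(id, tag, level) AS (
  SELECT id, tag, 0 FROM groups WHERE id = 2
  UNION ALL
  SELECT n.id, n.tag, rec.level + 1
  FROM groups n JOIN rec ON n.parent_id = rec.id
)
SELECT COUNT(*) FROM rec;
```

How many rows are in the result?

4

Base: id=2 (mu) at level 0.
Iteration 1: rows with parent_id in {2} -> omega (id 4, level 1).
Iteration 2: rows with parent_id in {4} -> nu (id 7, level 2).
Iteration 3: rows with parent_id in {7} -> alpha (id 9, level 3).
Iteration 4: no rows with parent_id in {9}; recursion stops.
Total rows emitted: 4.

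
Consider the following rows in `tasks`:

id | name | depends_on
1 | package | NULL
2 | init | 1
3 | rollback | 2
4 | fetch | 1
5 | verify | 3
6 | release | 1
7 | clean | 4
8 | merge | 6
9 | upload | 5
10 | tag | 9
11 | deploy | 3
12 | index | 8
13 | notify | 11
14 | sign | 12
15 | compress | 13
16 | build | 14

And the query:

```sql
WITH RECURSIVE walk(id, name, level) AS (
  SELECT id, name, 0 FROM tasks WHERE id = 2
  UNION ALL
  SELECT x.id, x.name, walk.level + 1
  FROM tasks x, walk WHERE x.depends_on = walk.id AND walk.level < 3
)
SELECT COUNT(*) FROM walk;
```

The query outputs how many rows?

6

Base: id=2 (init) at level 0.
Iteration 1: rows with depends_on in {2} -> rollback (id 3, level 1).
Iteration 2: rows with depends_on in {3} -> verify (id 5, level 2), deploy (id 11, level 2).
Iteration 3: rows with depends_on in {5,11} -> upload (id 9, level 3), notify (id 13, level 3).
Iteration 4: level < 3 fails for all current rows; recursion stops.
Total rows emitted: 6.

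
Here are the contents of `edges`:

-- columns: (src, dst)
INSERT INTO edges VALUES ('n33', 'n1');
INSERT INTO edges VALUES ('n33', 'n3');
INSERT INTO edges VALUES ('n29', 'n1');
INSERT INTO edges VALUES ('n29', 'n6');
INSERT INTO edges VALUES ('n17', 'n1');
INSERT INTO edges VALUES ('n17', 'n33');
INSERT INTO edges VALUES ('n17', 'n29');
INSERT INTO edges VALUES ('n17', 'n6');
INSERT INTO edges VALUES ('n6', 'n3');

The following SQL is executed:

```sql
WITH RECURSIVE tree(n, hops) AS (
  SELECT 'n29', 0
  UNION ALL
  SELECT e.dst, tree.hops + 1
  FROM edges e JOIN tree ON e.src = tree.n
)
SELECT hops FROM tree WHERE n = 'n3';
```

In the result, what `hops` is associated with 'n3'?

2

Base: (n29, hops=0).
Iteration 1: edges from {n29} -> (n1, hops=1), (n6, hops=1).
Iteration 2: edges from {n1,n6} -> (n3, hops=2).
Iteration 3: no outgoing edges from {n3}; recursion stops.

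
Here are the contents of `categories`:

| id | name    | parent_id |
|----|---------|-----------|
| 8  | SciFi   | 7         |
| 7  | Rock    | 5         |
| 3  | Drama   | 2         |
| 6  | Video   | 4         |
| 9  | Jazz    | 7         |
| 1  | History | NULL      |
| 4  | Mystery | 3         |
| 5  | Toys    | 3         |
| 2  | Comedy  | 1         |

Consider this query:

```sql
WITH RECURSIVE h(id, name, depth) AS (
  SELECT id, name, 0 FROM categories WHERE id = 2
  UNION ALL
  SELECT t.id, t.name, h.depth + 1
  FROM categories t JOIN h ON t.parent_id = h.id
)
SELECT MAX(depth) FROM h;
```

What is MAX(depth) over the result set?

Base: id=2 (Comedy) at depth 0.
Iteration 1: rows with parent_id in {2} -> Drama (id 3, depth 1).
Iteration 2: rows with parent_id in {3} -> Mystery (id 4, depth 2), Toys (id 5, depth 2).
Iteration 3: rows with parent_id in {4,5} -> Video (id 6, depth 3), Rock (id 7, depth 3).
Iteration 4: rows with parent_id in {6,7} -> SciFi (id 8, depth 4), Jazz (id 9, depth 4).
Iteration 5: no rows with parent_id in {8,9}; recursion stops.
depth values: 0, 1, 2, 2, 3, 3, 4, 4; the maximum is 4.

4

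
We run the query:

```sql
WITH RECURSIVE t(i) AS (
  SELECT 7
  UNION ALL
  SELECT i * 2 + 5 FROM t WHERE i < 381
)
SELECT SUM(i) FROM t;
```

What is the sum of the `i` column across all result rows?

Base: i=7.
Iteration 1: 7 < 381 holds -> i = 7 * 2 + 5 = 19.
Iteration 2: 19 < 381 holds -> i = 19 * 2 + 5 = 43.
Iteration 3: 43 < 381 holds -> i = 43 * 2 + 5 = 91.
Iteration 4: 91 < 381 holds -> i = 91 * 2 + 5 = 187.
Iteration 5: 187 < 381 holds -> i = 187 * 2 + 5 = 379.
Iteration 6: 379 < 381 holds -> i = 379 * 2 + 5 = 763.
Iteration 7: 763 < 381 fails; recursion stops.
SUM(i) = 7 + 19 + 43 + 91 + 187 + 379 + 763 = 1489.

1489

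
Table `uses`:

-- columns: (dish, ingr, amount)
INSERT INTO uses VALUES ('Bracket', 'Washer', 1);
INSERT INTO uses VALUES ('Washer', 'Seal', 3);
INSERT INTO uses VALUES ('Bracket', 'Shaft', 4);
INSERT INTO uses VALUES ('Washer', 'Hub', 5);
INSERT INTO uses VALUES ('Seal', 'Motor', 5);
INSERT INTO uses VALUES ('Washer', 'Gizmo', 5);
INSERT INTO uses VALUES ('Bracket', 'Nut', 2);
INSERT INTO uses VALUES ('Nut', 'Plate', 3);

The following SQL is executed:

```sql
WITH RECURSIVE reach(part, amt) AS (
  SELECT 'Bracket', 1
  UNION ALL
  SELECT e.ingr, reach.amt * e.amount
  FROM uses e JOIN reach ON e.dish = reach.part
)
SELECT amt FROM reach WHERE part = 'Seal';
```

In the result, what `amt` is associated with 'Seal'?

Base: (Bracket, amt=1).
Iteration 1: components of {Bracket} -> Nut = 1*2 = 2, Shaft = 1*4 = 4, Washer = 1*1 = 1.
Iteration 2: components of {Nut,Shaft,Washer} -> Gizmo = 1*5 = 5, Hub = 1*5 = 5, Plate = 2*3 = 6, Seal = 1*3 = 3.
Iteration 3: components of {Gizmo,Hub,Plate,Seal} -> Motor = 3*5 = 15.
Iteration 4: no further components; recursion stops.

3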